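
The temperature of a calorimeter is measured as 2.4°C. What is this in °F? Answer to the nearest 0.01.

In Fahrenheit: 2.4000 × 1.8 + 32 = 36.32°F.

36.32°F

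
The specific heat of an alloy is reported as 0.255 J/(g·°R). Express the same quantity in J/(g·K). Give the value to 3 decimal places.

0.459 J/(g·K)

Since only a temperature interval is involved, the additive offset between the scales drops out.
A change of 1 K is a change of 1.8°R, so per K the value is 0.255 × 1.8 = 0.459.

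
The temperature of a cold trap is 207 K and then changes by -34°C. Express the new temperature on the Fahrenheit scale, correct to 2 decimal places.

Initial temperature in Celsius: 207 - 273.15 = -66.1500°C.
Final Celsius temperature: -66.1500 - 34.0000 = -100.1500°C.
In Fahrenheit: -100.1500 × 1.8 + 32 = -148.27°F.

-148.27°F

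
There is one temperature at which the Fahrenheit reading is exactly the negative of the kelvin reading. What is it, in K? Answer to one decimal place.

164.2 K

Let K be the kelvin reading. The Fahrenheit reading is F = 1.8·K - 459.67.
Require F = -1·K: 1.8·K - 459.67 = -1·K.
(2.8)·K = 459.67  ⇒  K = 164.2.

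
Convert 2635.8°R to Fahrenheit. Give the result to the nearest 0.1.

2176.1°F

In Celsius: (2635.8 - 491.67) × 5/9 = 1191.1833°C.
In Fahrenheit: 1191.1833 × 1.8 + 32 = 2176.1°F.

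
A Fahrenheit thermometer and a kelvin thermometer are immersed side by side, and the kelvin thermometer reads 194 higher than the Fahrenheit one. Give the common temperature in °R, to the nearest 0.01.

597.76°R

Let x be the Fahrenheit reading; then the kelvin reading is 5/9·x + 255.372.
(5/9·x + 255.372) - x = 194  ⇒  (-4/9)·x = -61.3722  ⇒  x = 138.0875°F.
In Celsius: (138.0875 - 32) × 5/9 = 58.9375°C.
In Rankine: 58.9375 × 1.8 + 491.67 = 597.76°R.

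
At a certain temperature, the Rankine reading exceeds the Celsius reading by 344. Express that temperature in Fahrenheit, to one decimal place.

-300.3°F

Let x be the Rankine reading; then the Celsius reading is 5/9·x - 273.15.
(5/9·x - 273.15) - x = -344  ⇒  (-4/9)·x = -70.85  ⇒  x = 159.4125°R.
In Celsius: (159.4125 - 491.67) × 5/9 = -184.5875°C.
In Fahrenheit: -184.5875 × 1.8 + 32 = -300.3°F.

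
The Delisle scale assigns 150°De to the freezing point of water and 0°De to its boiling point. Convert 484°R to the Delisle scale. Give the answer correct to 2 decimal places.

First in Celsius: (484 - 491.67) × 5/9 = -4.2611°C.
Linearly onto the Delisle scale: 150 + (-4.2611 / 100) × (0 - 150) = 156.39°De.

156.39°De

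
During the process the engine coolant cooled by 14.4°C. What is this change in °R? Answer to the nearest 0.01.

An interval of 1°C corresponds to 1.8°R.
14.4 × 1.8 = 25.92.

25.92°R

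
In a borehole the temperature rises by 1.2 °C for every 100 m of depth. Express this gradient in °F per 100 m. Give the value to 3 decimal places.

2.160 °F/100 m

Since only a temperature interval is involved, the additive offset between the scales drops out.
A change of 1°C is a change of 1.8°F, so 1.2 × 1.8 = 2.160.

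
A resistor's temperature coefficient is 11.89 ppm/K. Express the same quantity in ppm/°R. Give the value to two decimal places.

Since only a temperature interval is involved, the additive offset between the scales drops out.
A change of 1°R is a change of 5/9 K, so per °R the value is 11.89 × 5/9 = 6.61.

6.61 ppm/°R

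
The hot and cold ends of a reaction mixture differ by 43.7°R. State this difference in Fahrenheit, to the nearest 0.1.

Rankine and Fahrenheit degrees are the same size, so the interval is unchanged: 43.7.

43.7°F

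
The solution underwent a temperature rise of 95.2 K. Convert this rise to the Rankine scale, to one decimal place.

171.4°R

An interval of 1 K corresponds to 1.8°R.
95.2 × 1.8 = 171.4.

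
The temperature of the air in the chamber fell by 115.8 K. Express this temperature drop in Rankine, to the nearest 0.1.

For a temperature interval the offset drops out; only the factor 1.8 applies.
115.8 × 1.8 = 208.4.

208.4°R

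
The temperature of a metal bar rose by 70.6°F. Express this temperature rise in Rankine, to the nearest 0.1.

70.6°R

Fahrenheit and Rankine degrees are the same size, so the interval is unchanged: 70.6.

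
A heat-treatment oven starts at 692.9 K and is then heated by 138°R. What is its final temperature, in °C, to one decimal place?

Initial temperature in Celsius: 692.9 - 273.15 = 419.7500°C.
The 138°R change is an interval, so only the factor 5/9 applies: +138 × 5/9 = +76.6667°C.
Final Celsius temperature: 419.7500 + 76.6667 = 496.4167°C.

496.4°C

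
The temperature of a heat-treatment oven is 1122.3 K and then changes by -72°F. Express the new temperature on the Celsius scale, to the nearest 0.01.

809.15°C

Initial temperature in Celsius: 1122.3 - 273.15 = 849.1500°C.
The 72°F change is an interval, so only the factor 5/9 applies: -72 × 5/9 = -40.0000°C.
Final Celsius temperature: 849.1500 - 40.0000 = 809.1500°C.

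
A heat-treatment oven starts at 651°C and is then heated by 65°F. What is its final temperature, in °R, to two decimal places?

The 65°F change is an interval, so only the factor 5/9 applies: +65 × 5/9 = +36.1111°C.
Final Celsius temperature: 651.0000 + 36.1111 = 687.1111°C.
In Rankine: 687.1111 × 1.8 + 491.67 = 1728.47°R.

1728.47°R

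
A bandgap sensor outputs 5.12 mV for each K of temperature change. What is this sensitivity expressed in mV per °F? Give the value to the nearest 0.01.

2.84 mV per °F

The quantity depends on a temperature interval, so only the ratio of degree sizes applies; the offset between the scales is irrelevant.
A change of 1°F is a change of 5/9 K, so per °F the value is 5.12 × 5/9 = 2.84.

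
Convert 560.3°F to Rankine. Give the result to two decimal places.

1019.97°R

In Celsius: (560.3 - 32) × 5/9 = 293.5000°C.
In Rankine: 293.5000 × 1.8 + 491.67 = 1019.97°R.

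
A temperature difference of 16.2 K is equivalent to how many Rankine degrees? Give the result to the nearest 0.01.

An interval of 1 K corresponds to 1.8°R.
16.2 × 1.8 = 29.16.

29.16°R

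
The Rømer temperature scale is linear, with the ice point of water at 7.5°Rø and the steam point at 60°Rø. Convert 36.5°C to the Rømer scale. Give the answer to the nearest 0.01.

Linearly onto the Rømer scale: 7.5 + (36.5000 / 100) × (60 - 7.5) = 26.66°Rø.

26.66°Rø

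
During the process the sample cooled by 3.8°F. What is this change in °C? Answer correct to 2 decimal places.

2.11°C

Only the scale ratio 5/9 matters for a change in temperature.
3.8 × 5/9 = 2.11.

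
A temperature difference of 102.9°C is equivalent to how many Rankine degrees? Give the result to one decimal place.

An interval of 1°C corresponds to 1.8°R.
102.9 × 1.8 = 185.2.

185.2°R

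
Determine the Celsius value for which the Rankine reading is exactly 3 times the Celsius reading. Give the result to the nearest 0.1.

409.7°C

Let C be the Celsius reading. The Rankine reading is R = 1.8·C + 491.67.
Require R = 3·C: 1.8·C + 491.67 = 3·C.
(-1.2)·C = -491.67  ⇒  C = 409.7.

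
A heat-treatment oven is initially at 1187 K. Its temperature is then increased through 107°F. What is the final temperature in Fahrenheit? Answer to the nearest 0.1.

Initial temperature in Celsius: 1187 - 273.15 = 913.8500°C.
The 107°F change is an interval, so only the factor 5/9 applies: +107 × 5/9 = +59.4444°C.
Final Celsius temperature: 913.8500 + 59.4444 = 973.2944°C.
In Fahrenheit: 973.2944 × 1.8 + 32 = 1783.9°F.

1783.9°F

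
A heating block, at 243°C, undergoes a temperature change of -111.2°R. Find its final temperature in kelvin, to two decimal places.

The 111.2°R change is an interval, so only the factor 5/9 applies: -111.2 × 5/9 = -61.7778°C.
Final Celsius temperature: 243.0000 - 61.7778 = 181.2222°C.
In kelvin: 181.2222 + 273.15 = 454.37 K.

454.37 K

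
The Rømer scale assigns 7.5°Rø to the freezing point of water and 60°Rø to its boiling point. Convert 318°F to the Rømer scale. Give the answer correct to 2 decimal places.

First in Celsius: (318 - 32) × 5/9 = 158.8889°C.
Linearly onto the Rømer scale: 7.5 + (158.8889 / 100) × (60 - 7.5) = 90.92°Rø.

90.92°Rø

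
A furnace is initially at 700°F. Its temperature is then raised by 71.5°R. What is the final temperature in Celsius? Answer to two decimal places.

Initial temperature in Celsius: (700 - 32) × 5/9 = 371.1111°C.
The 71.5°R change is an interval, so only the factor 5/9 applies: +71.5 × 5/9 = +39.7222°C.
Final Celsius temperature: 371.1111 + 39.7222 = 410.8333°C.

410.83°C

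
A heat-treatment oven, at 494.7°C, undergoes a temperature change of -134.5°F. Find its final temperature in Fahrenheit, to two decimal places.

The 134.5°F change is an interval, so only the factor 5/9 applies: -134.5 × 5/9 = -74.7222°C.
Final Celsius temperature: 494.7000 - 74.7222 = 419.9778°C.
In Fahrenheit: 419.9778 × 1.8 + 32 = 787.96°F.

787.96°F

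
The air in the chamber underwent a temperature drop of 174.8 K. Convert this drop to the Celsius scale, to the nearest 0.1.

174.8°C

Kelvin and Celsius degrees are the same size, so the interval is unchanged: 174.8.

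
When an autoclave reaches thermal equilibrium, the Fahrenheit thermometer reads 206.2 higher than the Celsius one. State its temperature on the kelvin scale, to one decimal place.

490.9 K

Let x be the Celsius reading; then the Fahrenheit reading is 1.8·x + 32.
(1.8·x + 32) - x = 206.2  ⇒  (0.8)·x = 174.2  ⇒  x = 217.7500°C.
In kelvin: 217.7500 + 273.15 = 490.9 K.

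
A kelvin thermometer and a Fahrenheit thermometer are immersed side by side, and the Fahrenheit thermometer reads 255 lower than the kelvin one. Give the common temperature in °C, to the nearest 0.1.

Let x be the kelvin reading; then the Fahrenheit reading is 1.8·x - 459.67.
(1.8·x - 459.67) - x = -255  ⇒  (0.8)·x = 204.67  ⇒  x = 255.8375 K.
In Celsius: 255.8375 - 273.15 = -17.3°C.

-17.3°C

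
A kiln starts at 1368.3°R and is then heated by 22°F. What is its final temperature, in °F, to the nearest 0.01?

Initial temperature in Celsius: (1368.3 - 491.67) × 5/9 = 487.0167°C.
The 22°F change is an interval, so only the factor 5/9 applies: +22 × 5/9 = +12.2222°C.
Final Celsius temperature: 487.0167 + 12.2222 = 499.2389°C.
In Fahrenheit: 499.2389 × 1.8 + 32 = 930.63°F.

930.63°F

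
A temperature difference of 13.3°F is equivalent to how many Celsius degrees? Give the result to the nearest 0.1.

Only the scale ratio 5/9 matters for a change in temperature.
13.3 × 5/9 = 7.4.

7.4°C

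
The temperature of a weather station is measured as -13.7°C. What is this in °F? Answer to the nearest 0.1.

7.3°F

In Fahrenheit: -13.7000 × 1.8 + 32 = 7.3°F.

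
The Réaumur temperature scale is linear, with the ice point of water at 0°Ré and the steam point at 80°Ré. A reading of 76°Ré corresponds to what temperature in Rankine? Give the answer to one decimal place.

Linear interpolation between the fixed points: C = (76 - 0) × 100 / (80 - 0) = 95.0000°C.
Then 95.0000 × 1.8 + 491.67 = 662.7°R.

662.7°R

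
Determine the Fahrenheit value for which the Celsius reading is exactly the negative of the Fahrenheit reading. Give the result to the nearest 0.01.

11.43°F

Let F be the Fahrenheit reading. The Celsius reading is C = 5/9·F - 17.7778.
Require C = -1·F: 5/9·F - 17.7778 = -1·F.
(14/9)·F = 17.7778  ⇒  F = 11.43.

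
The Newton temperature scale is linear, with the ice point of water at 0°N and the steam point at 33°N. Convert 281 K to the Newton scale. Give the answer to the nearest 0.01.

2.59°N

First in Celsius: 281 - 273.15 = 7.8500°C.
Linearly onto the Newton scale: 0 + (7.8500 / 100) × (33 - 0) = 2.59°N.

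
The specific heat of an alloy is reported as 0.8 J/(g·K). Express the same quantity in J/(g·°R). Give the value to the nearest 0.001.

0.444 J/(g·°R)

Since only a temperature interval is involved, the additive offset between the scales drops out.
A change of 1°R is a change of 5/9 K, so per °R the value is 0.8 × 5/9 = 0.444.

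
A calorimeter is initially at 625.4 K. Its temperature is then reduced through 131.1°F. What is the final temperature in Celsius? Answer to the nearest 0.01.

279.42°C

Initial temperature in Celsius: 625.4 - 273.15 = 352.2500°C.
The 131.1°F change is an interval, so only the factor 5/9 applies: -131.1 × 5/9 = -72.8333°C.
Final Celsius temperature: 352.2500 - 72.8333 = 279.4167°C.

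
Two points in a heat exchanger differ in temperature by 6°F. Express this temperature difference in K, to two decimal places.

3.33 K

An interval of 1°F corresponds to 5/9 K.
6 × 5/9 = 3.33.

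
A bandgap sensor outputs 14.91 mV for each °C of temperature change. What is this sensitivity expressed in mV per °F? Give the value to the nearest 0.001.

Since only a temperature interval is involved, the additive offset between the scales drops out.
A change of 1°F is a change of 5/9°C, so per °F the value is 14.91 × 5/9 = 8.283.

8.283 mV per °F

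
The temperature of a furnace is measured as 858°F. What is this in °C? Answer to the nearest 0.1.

In Celsius: (858 - 32) × 5/9 = 458.8889°C.

458.9°C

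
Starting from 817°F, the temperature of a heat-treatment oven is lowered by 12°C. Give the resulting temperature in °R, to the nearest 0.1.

1255.1°R

Initial temperature in Celsius: (817 - 32) × 5/9 = 436.1111°C.
Final Celsius temperature: 436.1111 - 12.0000 = 424.1111°C.
In Rankine: 424.1111 × 1.8 + 491.67 = 1255.1°R.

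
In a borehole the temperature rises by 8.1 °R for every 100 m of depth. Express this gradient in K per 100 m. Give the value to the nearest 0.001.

4.500 K/100 m

The quantity depends on a temperature interval, so only the ratio of degree sizes applies; the offset between the scales is irrelevant.
A change of 1°R is a change of 5/9 K, so 8.1 × 5/9 = 4.500.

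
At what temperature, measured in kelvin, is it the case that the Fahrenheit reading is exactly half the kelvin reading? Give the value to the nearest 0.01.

Let K be the kelvin reading. The Fahrenheit reading is F = 1.8·K - 459.67.
Require F = 0.5·K: 1.8·K - 459.67 = 0.5·K.
(1.3)·K = 459.67  ⇒  K = 353.59.

353.59 K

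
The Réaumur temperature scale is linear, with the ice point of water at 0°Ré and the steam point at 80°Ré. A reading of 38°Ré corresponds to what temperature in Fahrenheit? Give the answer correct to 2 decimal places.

Linear interpolation between the fixed points: C = (38 - 0) × 100 / (80 - 0) = 47.5000°C.
Then 47.5000 × 1.8 + 32 = 117.50°F.

117.50°F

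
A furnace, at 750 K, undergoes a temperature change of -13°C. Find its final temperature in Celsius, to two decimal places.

463.85°C

Initial temperature in Celsius: 750 - 273.15 = 476.8500°C.
Final Celsius temperature: 476.8500 - 13.0000 = 463.8500°C.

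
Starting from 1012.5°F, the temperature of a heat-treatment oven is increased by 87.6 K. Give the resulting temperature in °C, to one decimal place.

Initial temperature in Celsius: (1012.5 - 32) × 5/9 = 544.7222°C.
The 87.6 K change is an interval; Kelvin and Celsius degrees are the same size, so ΔC = +87.6°C.
Final Celsius temperature: 544.7222 + 87.6000 = 632.3222°C.

632.3°C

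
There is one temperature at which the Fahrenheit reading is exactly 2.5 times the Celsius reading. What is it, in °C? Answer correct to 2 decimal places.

Let C be the Celsius reading. The Fahrenheit reading is F = 1.8·C + 32.
Require F = 2.5·C: 1.8·C + 32 = 2.5·C.
(-0.7)·C = -32  ⇒  C = 45.71.

45.71°C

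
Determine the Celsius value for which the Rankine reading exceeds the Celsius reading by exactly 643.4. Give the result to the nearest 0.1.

189.7°C

Let C be the Celsius reading. The Rankine reading is R = 1.8·C + 491.67.
Require R - C = 643.4: (0.8)·C + 491.67 = 643.4.
C = (643.4 - 491.67) / (0.8) = 189.7.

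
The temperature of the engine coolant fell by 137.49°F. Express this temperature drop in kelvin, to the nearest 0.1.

76.4 K

An interval of 1°F corresponds to 5/9 K.
137.49 × 5/9 = 76.4.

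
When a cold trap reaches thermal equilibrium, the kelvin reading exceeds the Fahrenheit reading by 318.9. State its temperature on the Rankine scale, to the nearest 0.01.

Let x be the Fahrenheit reading; then the kelvin reading is 5/9·x + 255.372.
(5/9·x + 255.372) - x = 318.9  ⇒  (-4/9)·x = 63.5278  ⇒  x = -142.9375°F.
In Celsius: (-142.9375 - 32) × 5/9 = -97.1875°C.
In Rankine: -97.1875 × 1.8 + 491.67 = 316.73°R.

316.73°R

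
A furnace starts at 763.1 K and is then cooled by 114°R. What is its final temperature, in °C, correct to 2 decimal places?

426.62°C

Initial temperature in Celsius: 763.1 - 273.15 = 489.9500°C.
The 114°R change is an interval, so only the factor 5/9 applies: -114 × 5/9 = -63.3333°C.
Final Celsius temperature: 489.9500 - 63.3333 = 426.6167°C.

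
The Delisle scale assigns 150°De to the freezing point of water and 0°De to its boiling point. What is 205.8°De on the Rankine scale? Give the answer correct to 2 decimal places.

Linear interpolation between the fixed points: C = (205.8 - 150) × 100 / (0 - 150) = -37.2000°C.
Then -37.2000 × 1.8 + 491.67 = 424.71°R.

424.71°R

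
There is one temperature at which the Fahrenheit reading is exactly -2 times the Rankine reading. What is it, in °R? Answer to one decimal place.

153.2°R

Let R be the Rankine reading. The Fahrenheit reading is F = 1·R - 459.67.
Require F = -2·R: 1·R - 459.67 = -2·R.
(3)·R = 459.67  ⇒  R = 153.2.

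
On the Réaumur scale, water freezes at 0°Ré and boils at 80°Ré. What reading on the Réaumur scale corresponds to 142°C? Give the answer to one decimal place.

113.6°Ré

Linearly onto the Réaumur scale: 0 + (142.0000 / 100) × (80 - 0) = 113.6°Ré.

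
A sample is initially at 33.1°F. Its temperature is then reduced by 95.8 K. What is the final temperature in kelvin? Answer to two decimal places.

Initial temperature in Celsius: (33.1 - 32) × 5/9 = 0.6111°C.
The 95.8 K change is an interval; Kelvin and Celsius degrees are the same size, so ΔC = -95.8°C.
Final Celsius temperature: 0.6111 - 95.8000 = -95.1889°C.
In kelvin: -95.1889 + 273.15 = 177.96 K.

177.96 K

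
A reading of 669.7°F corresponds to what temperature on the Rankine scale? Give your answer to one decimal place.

In Celsius: (669.7 - 32) × 5/9 = 354.2778°C.
In Rankine: 354.2778 × 1.8 + 491.67 = 1129.4°R.

1129.4°R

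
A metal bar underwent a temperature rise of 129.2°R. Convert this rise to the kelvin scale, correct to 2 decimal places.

71.78 K

For a temperature interval the offset drops out; only the factor 5/9 applies.
129.2 × 5/9 = 71.78.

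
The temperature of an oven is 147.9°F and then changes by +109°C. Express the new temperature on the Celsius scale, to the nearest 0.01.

Initial temperature in Celsius: (147.9 - 32) × 5/9 = 64.3889°C.
Final Celsius temperature: 64.3889 + 109.0000 = 173.3889°C.

173.39°C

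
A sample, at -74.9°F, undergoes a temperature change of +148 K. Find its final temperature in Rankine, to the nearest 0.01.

Initial temperature in Celsius: (-74.9 - 32) × 5/9 = -59.3889°C.
The 148 K change is an interval; Kelvin and Celsius degrees are the same size, so ΔC = +148°C.
Final Celsius temperature: -59.3889 + 148.0000 = 88.6111°C.
In Rankine: 88.6111 × 1.8 + 491.67 = 651.17°R.

651.17°R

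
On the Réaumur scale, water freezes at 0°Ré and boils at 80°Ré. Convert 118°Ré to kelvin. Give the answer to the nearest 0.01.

420.65 K

Linear interpolation between the fixed points: C = (118 - 0) × 100 / (80 - 0) = 147.5000°C.
Then 147.5000 + 273.15 = 420.65 K.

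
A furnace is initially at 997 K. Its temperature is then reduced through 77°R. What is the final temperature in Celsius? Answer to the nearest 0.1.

681.1°C

Initial temperature in Celsius: 997 - 273.15 = 723.8500°C.
The 77°R change is an interval, so only the factor 5/9 applies: -77 × 5/9 = -42.7778°C.
Final Celsius temperature: 723.8500 - 42.7778 = 681.0722°C.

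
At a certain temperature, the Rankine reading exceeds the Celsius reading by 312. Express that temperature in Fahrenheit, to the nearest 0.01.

Let x be the Rankine reading; then the Celsius reading is 5/9·x - 273.15.
(5/9·x - 273.15) - x = -312  ⇒  (-4/9)·x = -38.85  ⇒  x = 87.4125°R.
In Celsius: (87.4125 - 491.67) × 5/9 = -224.5875°C.
In Fahrenheit: -224.5875 × 1.8 + 32 = -372.26°F.

-372.26°F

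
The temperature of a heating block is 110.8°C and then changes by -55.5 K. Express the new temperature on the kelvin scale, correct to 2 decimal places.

328.45 K

The 55.5 K change is an interval; Kelvin and Celsius degrees are the same size, so ΔC = -55.5°C.
Final Celsius temperature: 110.8000 - 55.5000 = 55.3000°C.
In kelvin: 55.3000 + 273.15 = 328.45 K.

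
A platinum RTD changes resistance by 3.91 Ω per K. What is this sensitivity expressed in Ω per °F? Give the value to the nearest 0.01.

2.17 Ω per °F

The quantity depends on a temperature interval, so only the ratio of degree sizes applies; the offset between the scales is irrelevant.
A change of 1°F is a change of 5/9 K, so per °F the value is 3.91 × 5/9 = 2.17.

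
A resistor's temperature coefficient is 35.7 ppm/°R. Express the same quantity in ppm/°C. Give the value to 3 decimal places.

The quantity depends on a temperature interval, so only the ratio of degree sizes applies; the offset between the scales is irrelevant.
A change of 1°C is a change of 1.8°R, so per °C the value is 35.7 × 1.8 = 64.260.

64.260 ppm/°C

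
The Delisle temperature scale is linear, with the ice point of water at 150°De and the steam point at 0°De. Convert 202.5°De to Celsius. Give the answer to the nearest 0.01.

Linear interpolation between the fixed points: C = (202.5 - 150) × 100 / (0 - 150) = -35.0000°C.

-35.00°C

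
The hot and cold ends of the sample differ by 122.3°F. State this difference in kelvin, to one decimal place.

67.9 K

Only the scale ratio 5/9 matters for a change in temperature.
122.3 × 5/9 = 67.9.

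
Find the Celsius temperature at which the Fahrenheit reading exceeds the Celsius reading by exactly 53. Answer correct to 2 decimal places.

26.25°C

Let C be the Celsius reading. The Fahrenheit reading is F = 1.8·C + 32.
Require F - C = 53: (0.8)·C + 32 = 53.
C = (53 - 32) / (0.8) = 26.25.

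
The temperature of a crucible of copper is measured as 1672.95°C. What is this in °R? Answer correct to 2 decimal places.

3502.98°R

In Rankine: 1672.9500 × 1.8 + 491.67 = 3502.98°R.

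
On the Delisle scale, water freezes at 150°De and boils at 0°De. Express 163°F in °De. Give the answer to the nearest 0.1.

First in Celsius: (163 - 32) × 5/9 = 72.7778°C.
Linearly onto the Delisle scale: 150 + (72.7778 / 100) × (0 - 150) = 40.8°De.

40.8°De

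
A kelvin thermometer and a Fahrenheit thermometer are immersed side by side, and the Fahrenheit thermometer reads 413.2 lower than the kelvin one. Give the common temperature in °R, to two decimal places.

Let x be the kelvin reading; then the Fahrenheit reading is 1.8·x - 459.67.
(1.8·x - 459.67) - x = -413.2  ⇒  (0.8)·x = 46.47  ⇒  x = 58.0875 K.
In Celsius: 58.0875 - 273.15 = -215.0625°C.
In Rankine: -215.0625 × 1.8 + 491.67 = 104.56°R.

104.56°R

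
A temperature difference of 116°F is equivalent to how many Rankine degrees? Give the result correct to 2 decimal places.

Fahrenheit and Rankine degrees are the same size, so the interval is unchanged: 116.00.

116.00°R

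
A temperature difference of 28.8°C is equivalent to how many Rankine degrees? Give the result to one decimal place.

51.8°R

Only the scale ratio 1.8 matters for a change in temperature.
28.8 × 1.8 = 51.8.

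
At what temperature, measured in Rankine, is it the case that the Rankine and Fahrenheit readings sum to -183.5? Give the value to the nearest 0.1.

138.1°R

Let R be the Rankine reading. The Fahrenheit reading is F = 1·R - 459.67.
Require R + F = -183.5: (2)·R - 459.67 = -183.5.
R = (-183.5 + 459.67) / (2) = 138.1.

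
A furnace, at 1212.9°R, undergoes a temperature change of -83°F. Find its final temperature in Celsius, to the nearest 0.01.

Initial temperature in Celsius: (1212.9 - 491.67) × 5/9 = 400.6833°C.
The 83°F change is an interval, so only the factor 5/9 applies: -83 × 5/9 = -46.1111°C.
Final Celsius temperature: 400.6833 - 46.1111 = 354.5722°C.

354.57°C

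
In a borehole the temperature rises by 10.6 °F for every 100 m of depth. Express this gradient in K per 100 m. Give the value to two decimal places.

5.89 K/100 m

The quantity depends on a temperature interval, so only the ratio of degree sizes applies; the offset between the scales is irrelevant.
A change of 1°F is a change of 5/9 K, so 10.6 × 5/9 = 5.89.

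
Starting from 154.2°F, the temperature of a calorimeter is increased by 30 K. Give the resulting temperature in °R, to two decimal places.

667.87°R

Initial temperature in Celsius: (154.2 - 32) × 5/9 = 67.8889°C.
The 30 K change is an interval; Kelvin and Celsius degrees are the same size, so ΔC = +30°C.
Final Celsius temperature: 67.8889 + 30.0000 = 97.8889°C.
In Rankine: 97.8889 × 1.8 + 491.67 = 667.87°R.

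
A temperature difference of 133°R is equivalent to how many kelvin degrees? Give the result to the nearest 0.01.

73.89 K

An interval of 1°R corresponds to 5/9 K.
133 × 5/9 = 73.89.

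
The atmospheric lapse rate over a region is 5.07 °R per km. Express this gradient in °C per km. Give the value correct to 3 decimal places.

Since only a temperature interval is involved, the additive offset between the scales drops out.
A change of 1°R is a change of 5/9°C, so 5.07 × 5/9 = 2.817.

2.817 °C/km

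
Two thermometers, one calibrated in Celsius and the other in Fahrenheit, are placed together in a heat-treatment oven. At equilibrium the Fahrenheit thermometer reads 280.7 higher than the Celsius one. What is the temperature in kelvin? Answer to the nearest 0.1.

Let x be the Celsius reading; then the Fahrenheit reading is 1.8·x + 32.
(1.8·x + 32) - x = 280.7  ⇒  (0.8)·x = 248.7  ⇒  x = 310.8750°C.
In kelvin: 310.8750 + 273.15 = 584.0 K.

584.0 K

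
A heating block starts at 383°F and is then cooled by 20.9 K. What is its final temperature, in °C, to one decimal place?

174.1°C

Initial temperature in Celsius: (383 - 32) × 5/9 = 195.0000°C.
The 20.9 K change is an interval; Kelvin and Celsius degrees are the same size, so ΔC = -20.9°C.
Final Celsius temperature: 195.0000 - 20.9000 = 174.1000°C.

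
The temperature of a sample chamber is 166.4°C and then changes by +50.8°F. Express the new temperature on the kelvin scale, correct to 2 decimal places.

The 50.8°F change is an interval, so only the factor 5/9 applies: +50.8 × 5/9 = +28.2222°C.
Final Celsius temperature: 166.4000 + 28.2222 = 194.6222°C.
In kelvin: 194.6222 + 273.15 = 467.77 K.

467.77 K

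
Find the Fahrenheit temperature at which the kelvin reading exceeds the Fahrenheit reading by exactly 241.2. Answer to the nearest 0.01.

31.89°F

Let F be the Fahrenheit reading. The kelvin reading is K = 5/9·F + 255.372.
Require K - F = 241.2: (-4/9)·F + 255.372 = 241.2.
F = (241.2 - 255.372) / (-4/9) = 31.89.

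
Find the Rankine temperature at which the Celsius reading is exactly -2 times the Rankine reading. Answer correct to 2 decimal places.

106.88°R

Let R be the Rankine reading. The Celsius reading is C = 5/9·R - 273.15.
Require C = -2·R: 5/9·R - 273.15 = -2·R.
(23/9)·R = 273.15  ⇒  R = 106.88.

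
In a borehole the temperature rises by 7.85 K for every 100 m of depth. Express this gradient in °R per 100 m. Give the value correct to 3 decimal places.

14.130 °R/100 m

Since only a temperature interval is involved, the additive offset between the scales drops out.
A change of 1 K is a change of 1.8°R, so 7.85 × 1.8 = 14.130.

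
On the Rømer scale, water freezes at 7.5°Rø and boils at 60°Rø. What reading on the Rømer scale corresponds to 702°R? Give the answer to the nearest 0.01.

First in Celsius: (702 - 491.67) × 5/9 = 116.8500°C.
Linearly onto the Rømer scale: 7.5 + (116.8500 / 100) × (60 - 7.5) = 68.85°Rø.

68.85°Rø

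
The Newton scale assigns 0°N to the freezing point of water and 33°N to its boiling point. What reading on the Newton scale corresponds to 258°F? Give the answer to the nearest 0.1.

41.4°N

First in Celsius: (258 - 32) × 5/9 = 125.5556°C.
Linearly onto the Newton scale: 0 + (125.5556 / 100) × (33 - 0) = 41.4°N.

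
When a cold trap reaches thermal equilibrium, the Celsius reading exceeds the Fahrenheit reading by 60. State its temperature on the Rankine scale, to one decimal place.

284.7°R

Let x be the Celsius reading; then the Fahrenheit reading is 1.8·x + 32.
(1.8·x + 32) - x = -60  ⇒  (0.8)·x = -92  ⇒  x = -115.0000°C.
In Rankine: -115.0000 × 1.8 + 491.67 = 284.7°R.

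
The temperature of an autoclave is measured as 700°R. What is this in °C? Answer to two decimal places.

115.74°C

In Celsius: (700 - 491.67) × 5/9 = 115.7389°C.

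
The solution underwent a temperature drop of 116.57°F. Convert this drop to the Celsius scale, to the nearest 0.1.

For a temperature interval the offset drops out; only the factor 5/9 applies.
116.57 × 5/9 = 64.8.

64.8°C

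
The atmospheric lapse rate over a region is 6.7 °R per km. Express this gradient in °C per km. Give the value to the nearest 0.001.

3.722 °C/km

The quantity depends on a temperature interval, so only the ratio of degree sizes applies; the offset between the scales is irrelevant.
A change of 1°R is a change of 5/9°C, so 6.7 × 5/9 = 3.722.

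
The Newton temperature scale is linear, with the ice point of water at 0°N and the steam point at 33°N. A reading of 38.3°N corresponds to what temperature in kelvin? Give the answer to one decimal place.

389.2 K

Linear interpolation between the fixed points: C = (38.3 - 0) × 100 / (33 - 0) = 116.0606°C.
Then 116.0606 + 273.15 = 389.2 K.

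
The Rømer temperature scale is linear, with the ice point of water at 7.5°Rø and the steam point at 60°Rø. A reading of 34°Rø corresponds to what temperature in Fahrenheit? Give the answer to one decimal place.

Linear interpolation between the fixed points: C = (34 - 7.5) × 100 / (60 - 7.5) = 50.4762°C.
Then 50.4762 × 1.8 + 32 = 122.9°F.

122.9°F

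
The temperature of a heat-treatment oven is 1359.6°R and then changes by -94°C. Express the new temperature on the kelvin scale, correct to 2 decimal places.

661.33 K

Initial temperature in Celsius: (1359.6 - 491.67) × 5/9 = 482.1833°C.
Final Celsius temperature: 482.1833 - 94.0000 = 388.1833°C.
In kelvin: 388.1833 + 273.15 = 661.33 K.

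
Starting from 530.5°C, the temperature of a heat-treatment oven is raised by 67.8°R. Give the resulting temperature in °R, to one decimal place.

The 67.8°R change is an interval, so only the factor 5/9 applies: +67.8 × 5/9 = +37.6667°C.
Final Celsius temperature: 530.5000 + 37.6667 = 568.1667°C.
In Rankine: 568.1667 × 1.8 + 491.67 = 1514.4°R.

1514.4°R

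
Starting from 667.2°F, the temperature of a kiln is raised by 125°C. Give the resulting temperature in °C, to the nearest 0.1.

Initial temperature in Celsius: (667.2 - 32) × 5/9 = 352.8889°C.
Final Celsius temperature: 352.8889 + 125.0000 = 477.8889°C.

477.9°C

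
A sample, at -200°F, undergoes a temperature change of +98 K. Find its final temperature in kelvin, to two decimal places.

242.26 K

Initial temperature in Celsius: (-200 - 32) × 5/9 = -128.8889°C.
The 98 K change is an interval; Kelvin and Celsius degrees are the same size, so ΔC = +98°C.
Final Celsius temperature: -128.8889 + 98.0000 = -30.8889°C.
In kelvin: -30.8889 + 273.15 = 242.26 K.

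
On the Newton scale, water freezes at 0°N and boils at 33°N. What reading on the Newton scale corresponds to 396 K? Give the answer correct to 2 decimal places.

40.54°N

First in Celsius: 396 - 273.15 = 122.8500°C.
Linearly onto the Newton scale: 0 + (122.8500 / 100) × (33 - 0) = 40.54°N.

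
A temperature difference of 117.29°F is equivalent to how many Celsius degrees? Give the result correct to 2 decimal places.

65.16°C

For a temperature interval the offset drops out; only the factor 5/9 applies.
117.29 × 5/9 = 65.16.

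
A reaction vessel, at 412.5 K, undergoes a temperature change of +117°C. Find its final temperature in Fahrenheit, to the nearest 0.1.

493.4°F

Initial temperature in Celsius: 412.5 - 273.15 = 139.3500°C.
Final Celsius temperature: 139.3500 + 117.0000 = 256.3500°C.
In Fahrenheit: 256.3500 × 1.8 + 32 = 493.4°F.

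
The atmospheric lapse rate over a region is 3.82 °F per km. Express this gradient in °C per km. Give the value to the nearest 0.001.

Since only a temperature interval is involved, the additive offset between the scales drops out.
A change of 1°F is a change of 5/9°C, so 3.82 × 5/9 = 2.122.

2.122 °C/km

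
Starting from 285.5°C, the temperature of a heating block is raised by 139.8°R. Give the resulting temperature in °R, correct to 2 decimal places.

The 139.8°R change is an interval, so only the factor 5/9 applies: +139.8 × 5/9 = +77.6667°C.
Final Celsius temperature: 285.5000 + 77.6667 = 363.1667°C.
In Rankine: 363.1667 × 1.8 + 491.67 = 1145.37°R.

1145.37°R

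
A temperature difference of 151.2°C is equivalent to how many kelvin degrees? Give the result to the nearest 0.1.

Celsius and kelvin degrees are the same size, so the interval is unchanged: 151.2.

151.2 K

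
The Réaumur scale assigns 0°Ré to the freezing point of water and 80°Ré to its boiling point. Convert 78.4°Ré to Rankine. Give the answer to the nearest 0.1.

668.1°R

Linear interpolation between the fixed points: C = (78.4 - 0) × 100 / (80 - 0) = 98.0000°C.
Then 98.0000 × 1.8 + 491.67 = 668.1°R.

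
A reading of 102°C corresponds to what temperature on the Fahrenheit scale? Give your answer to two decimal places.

In Fahrenheit: 102.0000 × 1.8 + 32 = 215.60°F.

215.60°F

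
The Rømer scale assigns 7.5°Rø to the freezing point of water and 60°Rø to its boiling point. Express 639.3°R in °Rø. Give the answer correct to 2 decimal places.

50.56°Rø

First in Celsius: (639.3 - 491.67) × 5/9 = 82.0167°C.
Linearly onto the Rømer scale: 7.5 + (82.0167 / 100) × (60 - 7.5) = 50.56°Rø.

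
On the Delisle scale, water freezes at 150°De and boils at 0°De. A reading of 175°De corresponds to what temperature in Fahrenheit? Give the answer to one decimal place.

2.0°F

Linear interpolation between the fixed points: C = (175 - 150) × 100 / (0 - 150) = -16.6667°C.
Then -16.6667 × 1.8 + 32 = 2.0°F.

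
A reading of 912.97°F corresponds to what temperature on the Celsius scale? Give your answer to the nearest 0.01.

In Celsius: (912.97 - 32) × 5/9 = 489.4278°C.

489.43°C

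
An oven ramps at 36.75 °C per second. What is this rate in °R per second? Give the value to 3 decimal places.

66.150 °R/second

The quantity depends on a temperature interval, so only the ratio of degree sizes applies; the offset between the scales is irrelevant.
A change of 1°C is a change of 1.8°R, so 36.75 × 1.8 = 66.150.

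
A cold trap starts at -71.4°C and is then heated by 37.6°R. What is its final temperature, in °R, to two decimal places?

The 37.6°R change is an interval, so only the factor 5/9 applies: +37.6 × 5/9 = +20.8889°C.
Final Celsius temperature: -71.4000 + 20.8889 = -50.5111°C.
In Rankine: -50.5111 × 1.8 + 491.67 = 400.75°R.

400.75°R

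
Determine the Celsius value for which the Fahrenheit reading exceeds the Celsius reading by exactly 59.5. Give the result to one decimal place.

34.4°C

Let C be the Celsius reading. The Fahrenheit reading is F = 1.8·C + 32.
Require F - C = 59.5: (0.8)·C + 32 = 59.5.
C = (59.5 - 32) / (0.8) = 34.4.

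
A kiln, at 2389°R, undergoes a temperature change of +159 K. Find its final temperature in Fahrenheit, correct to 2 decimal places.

2215.53°F

Initial temperature in Celsius: (2389 - 491.67) × 5/9 = 1054.0722°C.
The 159 K change is an interval; Kelvin and Celsius degrees are the same size, so ΔC = +159°C.
Final Celsius temperature: 1054.0722 + 159.0000 = 1213.0722°C.
In Fahrenheit: 1213.0722 × 1.8 + 32 = 2215.53°F.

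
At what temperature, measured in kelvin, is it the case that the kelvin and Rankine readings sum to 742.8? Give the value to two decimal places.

265.29 K

Let K be the kelvin reading. The Rankine reading is R = 1.8·K.
Require K + R = 742.8: (2.8)·K = 742.8.
K = (742.8) / (2.8) = 265.29.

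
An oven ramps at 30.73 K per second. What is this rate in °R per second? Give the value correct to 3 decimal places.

55.314 °R/second

The quantity depends on a temperature interval, so only the ratio of degree sizes applies; the offset between the scales is irrelevant.
A change of 1 K is a change of 1.8°R, so 30.73 × 1.8 = 55.314.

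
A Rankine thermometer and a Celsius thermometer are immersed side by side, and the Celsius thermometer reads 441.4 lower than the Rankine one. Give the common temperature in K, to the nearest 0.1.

Let x be the Rankine reading; then the Celsius reading is 5/9·x - 273.15.
(5/9·x - 273.15) - x = -441.4  ⇒  (-4/9)·x = -168.25  ⇒  x = 378.5625°R.
In Celsius: (378.5625 - 491.67) × 5/9 = -62.8375°C.
In kelvin: -62.8375 + 273.15 = 210.3 K.

210.3 K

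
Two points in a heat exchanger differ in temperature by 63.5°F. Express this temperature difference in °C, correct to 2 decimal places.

An interval of 1°F corresponds to 5/9°C.
63.5 × 5/9 = 35.28.

35.28°C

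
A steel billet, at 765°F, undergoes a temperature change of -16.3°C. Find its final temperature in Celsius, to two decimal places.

Initial temperature in Celsius: (765 - 32) × 5/9 = 407.2222°C.
Final Celsius temperature: 407.2222 - 16.3000 = 390.9222°C.

390.92°C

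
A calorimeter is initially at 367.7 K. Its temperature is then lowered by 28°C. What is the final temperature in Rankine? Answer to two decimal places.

Initial temperature in Celsius: 367.7 - 273.15 = 94.5500°C.
Final Celsius temperature: 94.5500 - 28.0000 = 66.5500°C.
In Rankine: 66.5500 × 1.8 + 491.67 = 611.46°R.

611.46°R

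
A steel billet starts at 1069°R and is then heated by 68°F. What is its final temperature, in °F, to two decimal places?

Initial temperature in Celsius: (1069 - 491.67) × 5/9 = 320.7389°C.
The 68°F change is an interval, so only the factor 5/9 applies: +68 × 5/9 = +37.7778°C.
Final Celsius temperature: 320.7389 + 37.7778 = 358.5167°C.
In Fahrenheit: 358.5167 × 1.8 + 32 = 677.33°F.

677.33°F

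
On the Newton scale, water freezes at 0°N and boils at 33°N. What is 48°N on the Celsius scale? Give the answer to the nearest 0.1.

Linear interpolation between the fixed points: C = (48 - 0) × 100 / (33 - 0) = 145.4545°C.

145.5°C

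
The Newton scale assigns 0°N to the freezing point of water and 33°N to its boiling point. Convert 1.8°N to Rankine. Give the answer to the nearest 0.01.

501.49°R

Linear interpolation between the fixed points: C = (1.8 - 0) × 100 / (33 - 0) = 5.4545°C.
Then 5.4545 × 1.8 + 491.67 = 501.49°R.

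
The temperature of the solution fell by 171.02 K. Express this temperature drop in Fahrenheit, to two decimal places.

Only the scale ratio 1.8 matters for a change in temperature.
171.02 × 1.8 = 307.84.

307.84°F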